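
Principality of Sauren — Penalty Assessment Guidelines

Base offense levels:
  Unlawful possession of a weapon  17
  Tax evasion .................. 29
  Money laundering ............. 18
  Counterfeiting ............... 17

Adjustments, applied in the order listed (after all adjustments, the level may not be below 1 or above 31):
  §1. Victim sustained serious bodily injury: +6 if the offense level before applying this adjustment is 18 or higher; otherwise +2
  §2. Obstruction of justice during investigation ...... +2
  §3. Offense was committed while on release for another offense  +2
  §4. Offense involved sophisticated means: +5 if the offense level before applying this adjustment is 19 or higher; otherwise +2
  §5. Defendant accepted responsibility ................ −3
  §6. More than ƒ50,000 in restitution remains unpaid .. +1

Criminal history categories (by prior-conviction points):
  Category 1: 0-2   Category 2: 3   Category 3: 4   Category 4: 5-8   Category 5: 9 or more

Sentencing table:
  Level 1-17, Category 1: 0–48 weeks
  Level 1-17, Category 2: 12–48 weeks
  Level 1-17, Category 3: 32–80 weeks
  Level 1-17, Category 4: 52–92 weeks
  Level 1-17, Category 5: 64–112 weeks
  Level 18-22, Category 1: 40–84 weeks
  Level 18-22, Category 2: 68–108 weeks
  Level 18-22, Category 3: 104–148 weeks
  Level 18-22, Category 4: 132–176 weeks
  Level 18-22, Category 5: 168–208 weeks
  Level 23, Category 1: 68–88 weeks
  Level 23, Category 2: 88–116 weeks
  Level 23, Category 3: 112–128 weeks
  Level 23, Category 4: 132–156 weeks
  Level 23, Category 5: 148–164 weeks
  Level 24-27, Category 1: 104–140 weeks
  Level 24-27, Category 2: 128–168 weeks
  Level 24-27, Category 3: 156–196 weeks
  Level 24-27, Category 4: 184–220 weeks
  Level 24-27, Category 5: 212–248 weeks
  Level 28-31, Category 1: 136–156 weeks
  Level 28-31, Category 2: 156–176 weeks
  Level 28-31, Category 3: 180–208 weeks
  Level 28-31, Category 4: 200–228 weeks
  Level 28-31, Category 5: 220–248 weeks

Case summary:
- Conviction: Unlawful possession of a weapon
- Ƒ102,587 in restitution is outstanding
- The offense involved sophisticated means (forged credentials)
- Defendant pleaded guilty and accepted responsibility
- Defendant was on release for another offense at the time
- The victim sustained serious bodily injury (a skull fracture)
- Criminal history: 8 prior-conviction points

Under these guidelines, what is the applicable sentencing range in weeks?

Base offense level for unlawful possession of a weapon: 17.
§1 applies (level before this adjustment is 17 < 18, so +2): 17 + 2 = 19.
§2 does not apply.
§3 applies: 19 + 2 = 21.
§4 applies (level before this adjustment is 21 ≥ 19, so +5): 21 + 5 = 26.
§5 applies: 26 − 3 = 23.
§6 applies: 23 + 1 = 24.
Final offense level: 24.
Criminal history: 8 prior points → Category 4 (5-8).
Level 24 falls in the 24-27 band.
Grid: Level 24-27 × Category 4 = 184-220 weeks.

184-220 weeks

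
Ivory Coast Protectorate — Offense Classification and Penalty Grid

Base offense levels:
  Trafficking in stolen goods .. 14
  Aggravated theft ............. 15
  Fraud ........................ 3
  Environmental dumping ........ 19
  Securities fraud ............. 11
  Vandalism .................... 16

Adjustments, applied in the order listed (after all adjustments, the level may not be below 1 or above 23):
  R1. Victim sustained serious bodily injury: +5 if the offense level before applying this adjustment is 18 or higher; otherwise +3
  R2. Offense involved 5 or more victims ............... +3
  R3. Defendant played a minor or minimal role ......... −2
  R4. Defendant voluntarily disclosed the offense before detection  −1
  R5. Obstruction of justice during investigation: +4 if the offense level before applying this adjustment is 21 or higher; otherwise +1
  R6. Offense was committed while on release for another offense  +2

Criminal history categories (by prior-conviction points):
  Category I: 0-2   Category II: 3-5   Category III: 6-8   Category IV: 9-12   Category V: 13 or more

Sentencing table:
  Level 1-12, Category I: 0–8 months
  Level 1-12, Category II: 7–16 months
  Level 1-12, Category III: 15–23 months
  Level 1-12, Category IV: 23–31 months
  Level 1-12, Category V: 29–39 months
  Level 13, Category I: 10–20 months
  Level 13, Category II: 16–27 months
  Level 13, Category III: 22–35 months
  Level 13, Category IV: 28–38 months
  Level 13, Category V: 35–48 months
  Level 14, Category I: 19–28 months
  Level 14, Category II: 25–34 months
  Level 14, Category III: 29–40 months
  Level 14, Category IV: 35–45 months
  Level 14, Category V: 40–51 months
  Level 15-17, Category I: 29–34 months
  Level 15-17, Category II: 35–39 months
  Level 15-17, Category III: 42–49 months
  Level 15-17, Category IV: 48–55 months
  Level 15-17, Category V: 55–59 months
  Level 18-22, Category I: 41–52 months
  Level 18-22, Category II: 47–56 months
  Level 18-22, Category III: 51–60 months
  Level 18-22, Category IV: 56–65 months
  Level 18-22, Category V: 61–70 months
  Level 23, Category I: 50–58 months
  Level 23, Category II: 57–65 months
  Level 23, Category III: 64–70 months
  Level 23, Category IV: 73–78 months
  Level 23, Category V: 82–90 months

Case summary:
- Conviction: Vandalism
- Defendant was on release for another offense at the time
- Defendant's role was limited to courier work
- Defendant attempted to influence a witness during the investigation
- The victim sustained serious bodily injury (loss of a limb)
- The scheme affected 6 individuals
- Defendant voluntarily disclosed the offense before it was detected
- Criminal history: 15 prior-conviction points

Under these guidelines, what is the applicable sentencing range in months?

Base offense level for vandalism: 16.
R1 applies (level before this adjustment is 16 < 18, so +3): 16 + 3 = 19.
R2 applies: 19 + 3 = 22.
R3 applies: 22 − 2 = 20.
R4 applies: 20 − 1 = 19.
R5 applies (level before this adjustment is 19 < 21, so +1): 19 + 1 = 20.
R6 applies: 20 + 2 = 22.
Final offense level: 22.
Criminal history: 15 prior points → Category V (13+).
Level 22 falls in the 18-22 band.
Grid: Level 18-22 × Category V = 61-70 months.

61-70 months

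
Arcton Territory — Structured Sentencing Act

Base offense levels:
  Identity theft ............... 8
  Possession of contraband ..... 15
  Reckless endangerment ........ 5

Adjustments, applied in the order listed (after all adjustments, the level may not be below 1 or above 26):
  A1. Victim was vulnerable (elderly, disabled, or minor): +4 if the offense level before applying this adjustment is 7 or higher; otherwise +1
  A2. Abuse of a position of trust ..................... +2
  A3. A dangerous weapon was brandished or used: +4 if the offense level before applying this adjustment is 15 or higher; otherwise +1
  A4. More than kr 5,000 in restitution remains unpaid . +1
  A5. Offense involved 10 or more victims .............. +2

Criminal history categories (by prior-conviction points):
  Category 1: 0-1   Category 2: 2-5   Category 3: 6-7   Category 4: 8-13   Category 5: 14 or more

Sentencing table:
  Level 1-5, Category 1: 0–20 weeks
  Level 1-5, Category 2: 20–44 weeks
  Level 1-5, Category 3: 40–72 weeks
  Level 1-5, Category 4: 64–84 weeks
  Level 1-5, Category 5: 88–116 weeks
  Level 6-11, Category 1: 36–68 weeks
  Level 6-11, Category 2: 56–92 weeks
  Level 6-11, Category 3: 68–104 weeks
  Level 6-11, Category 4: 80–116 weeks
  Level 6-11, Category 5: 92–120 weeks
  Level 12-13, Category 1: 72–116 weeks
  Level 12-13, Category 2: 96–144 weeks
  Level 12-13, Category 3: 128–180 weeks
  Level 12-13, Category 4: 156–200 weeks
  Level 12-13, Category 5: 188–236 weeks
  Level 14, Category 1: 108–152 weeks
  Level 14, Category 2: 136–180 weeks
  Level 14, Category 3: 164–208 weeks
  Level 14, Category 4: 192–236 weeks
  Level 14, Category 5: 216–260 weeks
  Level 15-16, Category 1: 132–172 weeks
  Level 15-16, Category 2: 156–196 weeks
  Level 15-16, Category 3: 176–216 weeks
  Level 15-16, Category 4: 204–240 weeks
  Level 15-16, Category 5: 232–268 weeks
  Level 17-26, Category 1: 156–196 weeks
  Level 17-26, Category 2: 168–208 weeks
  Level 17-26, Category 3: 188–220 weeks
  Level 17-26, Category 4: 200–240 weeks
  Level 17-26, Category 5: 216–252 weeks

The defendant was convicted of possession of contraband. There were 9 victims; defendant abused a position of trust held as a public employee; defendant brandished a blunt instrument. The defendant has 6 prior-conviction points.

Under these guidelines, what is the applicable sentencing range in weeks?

Base offense level for possession of contraband: 15.
A2 applies: 15 + 2 = 17.
A3 applies (level before this adjustment is 17 ≥ 15, so +4): 17 + 4 = 21.
A4 does not apply.
A5 does not apply.
Final offense level: 21.
Criminal history: 6 prior points → Category 3 (6-7).
Level 21 falls in the 17-26 band.
Grid: Level 17-26 × Category 3 = 188-220 weeks.

188-220 weeks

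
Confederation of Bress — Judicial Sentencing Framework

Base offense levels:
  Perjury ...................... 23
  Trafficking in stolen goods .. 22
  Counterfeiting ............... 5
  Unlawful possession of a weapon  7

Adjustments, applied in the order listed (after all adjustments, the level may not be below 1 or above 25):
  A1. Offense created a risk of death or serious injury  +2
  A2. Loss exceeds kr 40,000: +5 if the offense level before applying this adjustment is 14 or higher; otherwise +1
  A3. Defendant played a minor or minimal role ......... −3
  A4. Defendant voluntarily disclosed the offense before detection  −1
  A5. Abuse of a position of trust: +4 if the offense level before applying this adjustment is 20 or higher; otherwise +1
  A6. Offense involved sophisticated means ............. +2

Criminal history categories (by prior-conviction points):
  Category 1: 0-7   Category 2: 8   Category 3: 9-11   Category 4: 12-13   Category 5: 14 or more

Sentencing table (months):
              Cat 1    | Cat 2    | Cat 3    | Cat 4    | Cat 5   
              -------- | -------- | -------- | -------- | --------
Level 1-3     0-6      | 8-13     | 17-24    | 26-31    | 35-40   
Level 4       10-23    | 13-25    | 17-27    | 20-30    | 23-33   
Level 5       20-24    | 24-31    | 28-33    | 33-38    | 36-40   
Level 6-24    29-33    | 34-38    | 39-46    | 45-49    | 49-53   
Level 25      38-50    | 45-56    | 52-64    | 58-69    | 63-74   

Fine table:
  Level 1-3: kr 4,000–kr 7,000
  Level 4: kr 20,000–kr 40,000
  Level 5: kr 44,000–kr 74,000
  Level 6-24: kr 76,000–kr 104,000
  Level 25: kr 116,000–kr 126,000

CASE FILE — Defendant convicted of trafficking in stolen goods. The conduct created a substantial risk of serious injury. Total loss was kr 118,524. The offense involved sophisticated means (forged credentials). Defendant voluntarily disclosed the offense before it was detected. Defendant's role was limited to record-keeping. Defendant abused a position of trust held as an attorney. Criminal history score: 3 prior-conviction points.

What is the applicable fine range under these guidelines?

kr 116,000–kr 126,000

Base offense level for trafficking in stolen goods: 22.
A1 applies: 22 + 2 = 24.
A2 applies (level before this adjustment is 24 ≥ 14, so +5): 24 + 5 = 29.
A3 applies: 29 − 3 = 26.
A4 applies: 26 − 1 = 25.
A5 applies (level before this adjustment is 25 ≥ 20, so +4): 25 + 4 = 29.
A6 applies: 29 + 2 = 31.
Level 31 exceeds the maximum of 25; capped at 25.
Final offense level: 25.
Level 25 falls in the 25 band.
Fine table: Level 25 → kr 116,000–kr 126,000.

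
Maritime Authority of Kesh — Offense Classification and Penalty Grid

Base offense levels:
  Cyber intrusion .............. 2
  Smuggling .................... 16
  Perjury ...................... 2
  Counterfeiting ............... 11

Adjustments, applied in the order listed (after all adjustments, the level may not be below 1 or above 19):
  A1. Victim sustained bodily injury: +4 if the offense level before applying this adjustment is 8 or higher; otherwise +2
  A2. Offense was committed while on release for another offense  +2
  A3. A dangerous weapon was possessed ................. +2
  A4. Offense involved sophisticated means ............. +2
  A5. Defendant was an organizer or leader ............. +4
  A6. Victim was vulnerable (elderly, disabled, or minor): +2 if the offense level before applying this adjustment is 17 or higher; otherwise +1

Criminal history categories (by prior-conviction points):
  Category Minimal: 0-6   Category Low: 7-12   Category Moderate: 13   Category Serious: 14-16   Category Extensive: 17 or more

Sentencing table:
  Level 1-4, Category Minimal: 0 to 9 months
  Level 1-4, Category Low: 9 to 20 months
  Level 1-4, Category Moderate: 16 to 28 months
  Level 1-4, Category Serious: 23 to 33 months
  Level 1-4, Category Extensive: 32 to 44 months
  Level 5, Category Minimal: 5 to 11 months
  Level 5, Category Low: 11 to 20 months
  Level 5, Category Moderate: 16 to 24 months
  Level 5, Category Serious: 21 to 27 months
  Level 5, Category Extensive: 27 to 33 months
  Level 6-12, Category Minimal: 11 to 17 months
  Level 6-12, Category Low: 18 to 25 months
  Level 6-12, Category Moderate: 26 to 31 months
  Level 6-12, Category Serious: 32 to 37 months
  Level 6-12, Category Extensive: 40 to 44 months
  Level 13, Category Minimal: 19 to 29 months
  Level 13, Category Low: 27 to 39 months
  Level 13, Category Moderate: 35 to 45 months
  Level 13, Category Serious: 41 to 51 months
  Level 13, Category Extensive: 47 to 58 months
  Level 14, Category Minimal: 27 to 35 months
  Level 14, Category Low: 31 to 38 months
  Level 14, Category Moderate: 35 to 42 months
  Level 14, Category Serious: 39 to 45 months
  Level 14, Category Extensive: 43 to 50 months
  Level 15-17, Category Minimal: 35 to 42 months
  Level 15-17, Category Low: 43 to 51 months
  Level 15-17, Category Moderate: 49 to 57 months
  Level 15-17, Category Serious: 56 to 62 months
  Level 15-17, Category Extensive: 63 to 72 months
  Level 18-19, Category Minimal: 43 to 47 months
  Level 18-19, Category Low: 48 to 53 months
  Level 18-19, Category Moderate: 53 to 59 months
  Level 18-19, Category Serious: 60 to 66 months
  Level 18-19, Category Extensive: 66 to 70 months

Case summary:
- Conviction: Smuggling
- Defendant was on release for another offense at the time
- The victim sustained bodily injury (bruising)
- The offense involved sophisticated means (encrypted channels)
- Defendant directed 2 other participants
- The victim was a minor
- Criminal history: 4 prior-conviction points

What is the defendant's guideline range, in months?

43-47 months

Base offense level for smuggling: 16.
A1 applies (level before this adjustment is 16 ≥ 8, so +4): 16 + 4 = 20.
A2 applies: 20 + 2 = 22.
A4 applies: 22 + 2 = 24.
A5 applies: 24 + 4 = 28.
A6 applies (level before this adjustment is 28 ≥ 17, so +2): 28 + 2 = 30.
Level 30 exceeds the maximum of 19; capped at 19.
Final offense level: 19.
Criminal history: 4 prior points → Category Minimal (0-6).
Level 19 falls in the 18-19 band.
Grid: Level 18-19 × Category Minimal = 43-47 months.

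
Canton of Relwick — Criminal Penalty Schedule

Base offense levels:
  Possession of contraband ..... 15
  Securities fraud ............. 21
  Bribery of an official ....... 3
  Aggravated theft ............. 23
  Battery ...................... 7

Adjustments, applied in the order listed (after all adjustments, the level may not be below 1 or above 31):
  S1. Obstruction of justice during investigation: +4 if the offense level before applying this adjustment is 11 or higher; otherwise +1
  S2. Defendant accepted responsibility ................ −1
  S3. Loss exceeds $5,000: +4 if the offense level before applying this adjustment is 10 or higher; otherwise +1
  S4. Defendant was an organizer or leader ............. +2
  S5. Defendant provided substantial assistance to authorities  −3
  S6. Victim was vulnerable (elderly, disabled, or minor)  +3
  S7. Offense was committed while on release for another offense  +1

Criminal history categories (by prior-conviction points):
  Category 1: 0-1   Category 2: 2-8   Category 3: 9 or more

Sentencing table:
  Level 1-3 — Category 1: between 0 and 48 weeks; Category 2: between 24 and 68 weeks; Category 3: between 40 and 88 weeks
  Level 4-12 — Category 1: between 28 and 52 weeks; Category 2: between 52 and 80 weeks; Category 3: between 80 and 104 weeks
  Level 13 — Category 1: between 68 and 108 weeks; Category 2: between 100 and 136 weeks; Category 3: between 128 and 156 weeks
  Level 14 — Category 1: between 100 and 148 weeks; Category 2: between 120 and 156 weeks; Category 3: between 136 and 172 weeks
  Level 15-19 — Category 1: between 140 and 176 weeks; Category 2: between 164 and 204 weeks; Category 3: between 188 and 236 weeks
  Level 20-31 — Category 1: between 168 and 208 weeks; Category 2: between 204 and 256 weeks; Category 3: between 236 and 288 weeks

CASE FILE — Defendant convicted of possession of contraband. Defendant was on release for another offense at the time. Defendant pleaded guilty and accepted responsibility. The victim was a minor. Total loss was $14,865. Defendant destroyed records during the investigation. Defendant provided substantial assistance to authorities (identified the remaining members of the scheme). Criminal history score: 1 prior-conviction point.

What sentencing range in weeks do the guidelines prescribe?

Base offense level for possession of contraband: 15.
S1 applies (level before this adjustment is 15 ≥ 11, so +4): 15 + 4 = 19.
S2 applies: 19 − 1 = 18.
S3 applies (level before this adjustment is 18 ≥ 10, so +4): 18 + 4 = 22.
S5 applies: 22 − 3 = 19.
S6 applies: 19 + 3 = 22.
S7 applies: 22 + 1 = 23.
Final offense level: 23.
Criminal history: 1 prior point → Category 1 (0-1).
Level 23 falls in the 20-31 band.
Grid: Level 20-31 × Category 1 = 168-208 weeks.

168-208 weeks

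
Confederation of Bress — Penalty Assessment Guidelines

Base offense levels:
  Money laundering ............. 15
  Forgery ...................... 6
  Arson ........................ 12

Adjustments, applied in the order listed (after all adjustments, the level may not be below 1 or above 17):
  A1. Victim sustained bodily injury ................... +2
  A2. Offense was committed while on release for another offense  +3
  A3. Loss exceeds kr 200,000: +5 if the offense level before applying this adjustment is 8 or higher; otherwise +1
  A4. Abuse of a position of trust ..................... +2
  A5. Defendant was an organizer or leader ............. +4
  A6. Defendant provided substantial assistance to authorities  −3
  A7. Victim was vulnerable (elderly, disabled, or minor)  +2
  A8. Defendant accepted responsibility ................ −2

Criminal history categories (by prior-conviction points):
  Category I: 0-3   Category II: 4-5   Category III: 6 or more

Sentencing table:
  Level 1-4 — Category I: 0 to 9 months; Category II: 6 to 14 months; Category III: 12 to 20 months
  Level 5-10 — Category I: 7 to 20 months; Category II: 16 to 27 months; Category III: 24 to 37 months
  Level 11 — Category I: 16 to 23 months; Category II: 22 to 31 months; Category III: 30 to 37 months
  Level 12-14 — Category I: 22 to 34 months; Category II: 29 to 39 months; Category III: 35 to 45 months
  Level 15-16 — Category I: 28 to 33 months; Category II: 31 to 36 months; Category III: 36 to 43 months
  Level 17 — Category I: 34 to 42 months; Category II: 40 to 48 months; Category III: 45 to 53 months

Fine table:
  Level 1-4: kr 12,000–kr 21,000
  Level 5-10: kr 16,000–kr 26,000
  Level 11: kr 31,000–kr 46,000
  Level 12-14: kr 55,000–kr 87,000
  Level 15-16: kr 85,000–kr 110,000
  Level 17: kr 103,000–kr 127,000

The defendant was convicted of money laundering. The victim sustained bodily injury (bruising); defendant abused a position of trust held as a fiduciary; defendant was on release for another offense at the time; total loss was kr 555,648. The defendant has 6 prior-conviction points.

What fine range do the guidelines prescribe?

Base offense level for money laundering: 15.
A1 applies: 15 + 2 = 17.
A2 applies: 17 + 3 = 20.
A3 applies (level before this adjustment is 20 ≥ 8, so +5): 20 + 5 = 25.
A4 applies: 25 + 2 = 27.
A5 does not apply.
A7 does not apply.
Level 27 exceeds the maximum of 17; capped at 17.
Final offense level: 17.
Level 17 falls in the 17 band.
Fine table: Level 17 → kr 103,000–kr 127,000.

kr 103,000–kr 127,000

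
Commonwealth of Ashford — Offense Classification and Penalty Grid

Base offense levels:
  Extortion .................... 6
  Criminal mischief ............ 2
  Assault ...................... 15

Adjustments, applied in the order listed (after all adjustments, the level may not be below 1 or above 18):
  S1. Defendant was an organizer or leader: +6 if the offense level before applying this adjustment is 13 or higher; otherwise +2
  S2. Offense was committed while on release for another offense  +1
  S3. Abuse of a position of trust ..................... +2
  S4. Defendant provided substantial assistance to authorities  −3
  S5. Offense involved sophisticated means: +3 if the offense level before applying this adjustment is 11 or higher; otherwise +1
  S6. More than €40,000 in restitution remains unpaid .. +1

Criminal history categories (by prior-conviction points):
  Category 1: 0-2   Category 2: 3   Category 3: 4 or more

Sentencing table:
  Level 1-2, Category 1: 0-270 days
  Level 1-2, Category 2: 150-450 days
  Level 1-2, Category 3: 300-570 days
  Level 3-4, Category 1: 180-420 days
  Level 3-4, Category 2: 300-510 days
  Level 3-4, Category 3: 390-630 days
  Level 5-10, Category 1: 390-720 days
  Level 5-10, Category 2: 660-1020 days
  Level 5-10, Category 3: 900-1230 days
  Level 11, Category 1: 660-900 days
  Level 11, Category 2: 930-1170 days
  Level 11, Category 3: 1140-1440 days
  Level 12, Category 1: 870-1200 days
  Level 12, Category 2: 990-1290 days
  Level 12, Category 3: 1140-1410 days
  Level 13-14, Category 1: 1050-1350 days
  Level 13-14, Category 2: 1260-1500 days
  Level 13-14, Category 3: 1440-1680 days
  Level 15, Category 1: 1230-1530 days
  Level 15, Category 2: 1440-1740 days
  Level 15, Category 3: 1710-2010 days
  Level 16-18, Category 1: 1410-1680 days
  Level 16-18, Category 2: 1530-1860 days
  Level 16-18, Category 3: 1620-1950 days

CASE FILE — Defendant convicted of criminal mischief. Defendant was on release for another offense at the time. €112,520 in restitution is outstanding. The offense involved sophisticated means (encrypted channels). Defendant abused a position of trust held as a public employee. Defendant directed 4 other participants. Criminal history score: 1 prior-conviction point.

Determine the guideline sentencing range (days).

390-720 days

Base offense level for criminal mischief: 2.
S1 applies (level before this adjustment is 2 < 13, so +2): 2 + 2 = 4.
S2 applies: 4 + 1 = 5.
S3 applies: 5 + 2 = 7.
S5 applies (level before this adjustment is 7 < 11, so +1): 7 + 1 = 8.
S6 applies: 8 + 1 = 9.
Final offense level: 9.
Criminal history: 1 prior point → Category 1 (0-2).
Level 9 falls in the 5-10 band.
Grid: Level 5-10 × Category 1 = 390-720 days.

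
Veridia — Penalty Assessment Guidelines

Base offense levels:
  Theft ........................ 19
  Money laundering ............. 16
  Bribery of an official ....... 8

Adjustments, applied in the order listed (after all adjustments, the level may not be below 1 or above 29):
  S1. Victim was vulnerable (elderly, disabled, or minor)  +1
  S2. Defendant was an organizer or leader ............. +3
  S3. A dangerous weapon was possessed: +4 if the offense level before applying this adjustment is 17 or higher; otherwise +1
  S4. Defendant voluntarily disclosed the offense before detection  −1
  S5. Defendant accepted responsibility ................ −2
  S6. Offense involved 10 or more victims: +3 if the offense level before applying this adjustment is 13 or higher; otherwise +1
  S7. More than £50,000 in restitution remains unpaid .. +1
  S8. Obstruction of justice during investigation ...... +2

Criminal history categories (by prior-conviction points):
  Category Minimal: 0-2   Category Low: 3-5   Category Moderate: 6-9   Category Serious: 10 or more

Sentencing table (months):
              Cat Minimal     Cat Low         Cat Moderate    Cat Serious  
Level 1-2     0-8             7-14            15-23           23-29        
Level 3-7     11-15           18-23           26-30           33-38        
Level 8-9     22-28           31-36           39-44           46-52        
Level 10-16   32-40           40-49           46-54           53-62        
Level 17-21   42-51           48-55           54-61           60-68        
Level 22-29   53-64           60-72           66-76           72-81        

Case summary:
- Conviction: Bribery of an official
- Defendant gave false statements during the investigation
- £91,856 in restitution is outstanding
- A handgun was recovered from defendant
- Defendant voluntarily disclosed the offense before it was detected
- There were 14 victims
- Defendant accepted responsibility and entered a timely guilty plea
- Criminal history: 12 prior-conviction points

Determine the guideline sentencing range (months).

Base offense level for bribery of an official: 8.
S1 does not apply.
S2 does not apply.
S3 applies (level before this adjustment is 8 < 17, so +1): 8 + 1 = 9.
S4 applies: 9 − 1 = 8.
S5 applies: 8 − 2 = 6.
S6 applies (level before this adjustment is 6 < 13, so +1): 6 + 1 = 7.
S7 applies: 7 + 1 = 8.
S8 applies: 8 + 2 = 10.
Final offense level: 10.
Criminal history: 12 prior points → Category Serious (10+).
Level 10 falls in the 10-16 band.
Grid: Level 10-16 × Category Serious = 53-62 months.

53-62 months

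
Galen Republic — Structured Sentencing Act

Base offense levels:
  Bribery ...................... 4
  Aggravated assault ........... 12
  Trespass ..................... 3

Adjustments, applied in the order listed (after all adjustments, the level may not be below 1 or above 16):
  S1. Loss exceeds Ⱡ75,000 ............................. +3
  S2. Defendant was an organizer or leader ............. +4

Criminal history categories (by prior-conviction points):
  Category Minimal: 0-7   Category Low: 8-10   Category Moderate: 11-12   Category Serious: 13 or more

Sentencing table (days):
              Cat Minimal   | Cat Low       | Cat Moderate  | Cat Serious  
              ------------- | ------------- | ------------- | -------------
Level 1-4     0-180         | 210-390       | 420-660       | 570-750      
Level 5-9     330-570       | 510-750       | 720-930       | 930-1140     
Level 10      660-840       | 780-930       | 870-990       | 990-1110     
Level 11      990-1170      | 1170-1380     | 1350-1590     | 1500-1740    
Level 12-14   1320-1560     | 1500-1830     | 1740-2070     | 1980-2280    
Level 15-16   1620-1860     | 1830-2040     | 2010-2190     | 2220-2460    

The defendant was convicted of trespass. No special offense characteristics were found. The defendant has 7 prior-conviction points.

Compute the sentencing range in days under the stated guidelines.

0-180 days

Base offense level for trespass: 3.
Final offense level: 3.
Criminal history: 7 prior points → Category Minimal (0-7).
Level 3 falls in the 1-4 band.
Grid: Level 1-4 × Category Minimal = 0-180 days.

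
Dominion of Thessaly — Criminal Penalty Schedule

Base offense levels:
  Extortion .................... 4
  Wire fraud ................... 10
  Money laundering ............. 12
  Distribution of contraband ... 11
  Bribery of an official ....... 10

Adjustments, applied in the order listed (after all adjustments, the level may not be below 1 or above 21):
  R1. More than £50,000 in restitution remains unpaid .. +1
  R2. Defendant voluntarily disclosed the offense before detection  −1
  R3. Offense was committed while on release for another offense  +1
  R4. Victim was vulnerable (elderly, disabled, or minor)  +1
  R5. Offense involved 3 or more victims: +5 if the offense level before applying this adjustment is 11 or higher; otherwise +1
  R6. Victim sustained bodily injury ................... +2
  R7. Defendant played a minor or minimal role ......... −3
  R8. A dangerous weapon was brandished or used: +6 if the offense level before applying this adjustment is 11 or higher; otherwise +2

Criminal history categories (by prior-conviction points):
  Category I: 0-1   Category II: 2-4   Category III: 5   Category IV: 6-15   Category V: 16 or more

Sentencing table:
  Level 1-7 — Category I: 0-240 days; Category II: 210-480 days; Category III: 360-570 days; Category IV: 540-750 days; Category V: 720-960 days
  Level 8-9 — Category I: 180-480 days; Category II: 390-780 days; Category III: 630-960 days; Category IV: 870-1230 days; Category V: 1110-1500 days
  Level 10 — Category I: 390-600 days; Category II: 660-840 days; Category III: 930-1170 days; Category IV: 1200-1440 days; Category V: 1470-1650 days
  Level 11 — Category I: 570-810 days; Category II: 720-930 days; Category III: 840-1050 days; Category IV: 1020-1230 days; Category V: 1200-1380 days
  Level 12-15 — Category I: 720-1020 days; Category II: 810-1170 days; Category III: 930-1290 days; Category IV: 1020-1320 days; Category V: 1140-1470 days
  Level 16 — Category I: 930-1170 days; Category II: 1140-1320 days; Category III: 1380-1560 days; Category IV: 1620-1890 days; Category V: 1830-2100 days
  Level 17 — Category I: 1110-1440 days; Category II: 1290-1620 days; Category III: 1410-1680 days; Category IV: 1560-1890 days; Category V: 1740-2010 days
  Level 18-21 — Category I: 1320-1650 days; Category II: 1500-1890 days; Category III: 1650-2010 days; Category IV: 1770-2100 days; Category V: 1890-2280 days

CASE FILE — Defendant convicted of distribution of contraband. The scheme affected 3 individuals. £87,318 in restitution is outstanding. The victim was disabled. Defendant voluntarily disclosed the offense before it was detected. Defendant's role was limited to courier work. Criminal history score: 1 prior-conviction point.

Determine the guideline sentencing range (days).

720-1020 days

Base offense level for distribution of contraband: 11.
R1 applies: 11 + 1 = 12.
R2 applies: 12 − 1 = 11.
R4 applies: 11 + 1 = 12.
R5 applies (level before this adjustment is 12 ≥ 11, so +5): 12 + 5 = 17.
R7 applies: 17 − 3 = 14.
R8 does not apply.
Final offense level: 14.
Criminal history: 1 prior point → Category I (0-1).
Level 14 falls in the 12-15 band.
Grid: Level 12-15 × Category I = 720-1020 days.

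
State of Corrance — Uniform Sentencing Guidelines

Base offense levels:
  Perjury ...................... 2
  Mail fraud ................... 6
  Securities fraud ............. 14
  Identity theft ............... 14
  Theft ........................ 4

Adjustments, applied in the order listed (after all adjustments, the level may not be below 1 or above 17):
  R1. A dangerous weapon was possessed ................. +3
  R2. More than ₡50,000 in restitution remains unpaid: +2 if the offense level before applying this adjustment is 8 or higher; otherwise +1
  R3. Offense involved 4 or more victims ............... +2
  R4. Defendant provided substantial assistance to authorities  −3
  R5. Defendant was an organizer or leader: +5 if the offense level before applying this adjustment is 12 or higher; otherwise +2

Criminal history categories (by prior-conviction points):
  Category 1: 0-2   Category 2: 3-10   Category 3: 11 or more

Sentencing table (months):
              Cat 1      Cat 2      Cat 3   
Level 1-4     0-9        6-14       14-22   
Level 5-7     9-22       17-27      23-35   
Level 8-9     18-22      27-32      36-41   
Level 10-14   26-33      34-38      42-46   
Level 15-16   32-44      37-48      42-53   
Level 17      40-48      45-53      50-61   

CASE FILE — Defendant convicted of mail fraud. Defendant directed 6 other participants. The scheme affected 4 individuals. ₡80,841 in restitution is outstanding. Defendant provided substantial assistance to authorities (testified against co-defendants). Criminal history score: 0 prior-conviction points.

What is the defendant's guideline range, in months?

Base offense level for mail fraud: 6.
R1 does not apply.
R2 applies (level before this adjustment is 6 < 8, so +1): 6 + 1 = 7.
R3 applies: 7 + 2 = 9.
R4 applies: 9 − 3 = 6.
R5 applies (level before this adjustment is 6 < 12, so +2): 6 + 2 = 8.
Final offense level: 8.
Criminal history: 0 prior points → Category 1 (0-2).
Level 8 falls in the 8-9 band.
Grid: Level 8-9 × Category 1 = 18-22 months.

18-22 months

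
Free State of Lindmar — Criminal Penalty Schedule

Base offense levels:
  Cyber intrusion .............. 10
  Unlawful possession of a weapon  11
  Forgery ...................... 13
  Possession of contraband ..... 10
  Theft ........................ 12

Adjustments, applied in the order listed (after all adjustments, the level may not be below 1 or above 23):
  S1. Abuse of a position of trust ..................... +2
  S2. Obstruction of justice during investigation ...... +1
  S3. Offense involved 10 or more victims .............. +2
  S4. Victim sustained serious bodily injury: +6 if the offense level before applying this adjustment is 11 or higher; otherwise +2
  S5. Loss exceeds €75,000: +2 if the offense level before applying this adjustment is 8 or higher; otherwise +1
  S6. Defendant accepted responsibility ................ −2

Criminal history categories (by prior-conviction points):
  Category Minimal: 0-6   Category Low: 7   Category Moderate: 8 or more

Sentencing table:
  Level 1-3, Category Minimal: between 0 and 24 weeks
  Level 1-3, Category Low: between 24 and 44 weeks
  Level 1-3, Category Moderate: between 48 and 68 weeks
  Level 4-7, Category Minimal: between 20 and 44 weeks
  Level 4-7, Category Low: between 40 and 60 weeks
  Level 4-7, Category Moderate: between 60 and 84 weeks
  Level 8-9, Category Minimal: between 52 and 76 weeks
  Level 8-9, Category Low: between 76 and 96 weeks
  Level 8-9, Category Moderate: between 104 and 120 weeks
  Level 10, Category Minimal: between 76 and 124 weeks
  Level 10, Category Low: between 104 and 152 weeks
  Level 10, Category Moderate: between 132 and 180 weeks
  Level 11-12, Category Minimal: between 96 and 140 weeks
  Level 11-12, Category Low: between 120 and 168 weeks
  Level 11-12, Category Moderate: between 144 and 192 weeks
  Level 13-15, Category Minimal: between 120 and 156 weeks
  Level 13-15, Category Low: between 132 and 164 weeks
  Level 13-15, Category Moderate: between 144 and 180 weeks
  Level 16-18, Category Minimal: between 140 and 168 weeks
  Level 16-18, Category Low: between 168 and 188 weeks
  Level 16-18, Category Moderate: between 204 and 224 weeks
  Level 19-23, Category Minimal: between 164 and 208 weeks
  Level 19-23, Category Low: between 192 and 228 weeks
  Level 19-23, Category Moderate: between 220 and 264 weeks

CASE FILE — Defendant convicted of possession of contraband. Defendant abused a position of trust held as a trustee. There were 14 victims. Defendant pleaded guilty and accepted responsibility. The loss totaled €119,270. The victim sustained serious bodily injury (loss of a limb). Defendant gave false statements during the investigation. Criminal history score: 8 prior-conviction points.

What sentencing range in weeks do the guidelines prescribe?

220-264 weeks

Base offense level for possession of contraband: 10.
S1 applies: 10 + 2 = 12.
S2 applies: 12 + 1 = 13.
S3 applies: 13 + 2 = 15.
S4 applies (level before this adjustment is 15 ≥ 11, so +6): 15 + 6 = 21.
S5 applies (level before this adjustment is 21 ≥ 8, so +2): 21 + 2 = 23.
S6 applies: 23 − 2 = 21.
Final offense level: 21.
Criminal history: 8 prior points → Category Moderate (8+).
Level 21 falls in the 19-23 band.
Grid: Level 19-23 × Category Moderate = 220-264 weeks.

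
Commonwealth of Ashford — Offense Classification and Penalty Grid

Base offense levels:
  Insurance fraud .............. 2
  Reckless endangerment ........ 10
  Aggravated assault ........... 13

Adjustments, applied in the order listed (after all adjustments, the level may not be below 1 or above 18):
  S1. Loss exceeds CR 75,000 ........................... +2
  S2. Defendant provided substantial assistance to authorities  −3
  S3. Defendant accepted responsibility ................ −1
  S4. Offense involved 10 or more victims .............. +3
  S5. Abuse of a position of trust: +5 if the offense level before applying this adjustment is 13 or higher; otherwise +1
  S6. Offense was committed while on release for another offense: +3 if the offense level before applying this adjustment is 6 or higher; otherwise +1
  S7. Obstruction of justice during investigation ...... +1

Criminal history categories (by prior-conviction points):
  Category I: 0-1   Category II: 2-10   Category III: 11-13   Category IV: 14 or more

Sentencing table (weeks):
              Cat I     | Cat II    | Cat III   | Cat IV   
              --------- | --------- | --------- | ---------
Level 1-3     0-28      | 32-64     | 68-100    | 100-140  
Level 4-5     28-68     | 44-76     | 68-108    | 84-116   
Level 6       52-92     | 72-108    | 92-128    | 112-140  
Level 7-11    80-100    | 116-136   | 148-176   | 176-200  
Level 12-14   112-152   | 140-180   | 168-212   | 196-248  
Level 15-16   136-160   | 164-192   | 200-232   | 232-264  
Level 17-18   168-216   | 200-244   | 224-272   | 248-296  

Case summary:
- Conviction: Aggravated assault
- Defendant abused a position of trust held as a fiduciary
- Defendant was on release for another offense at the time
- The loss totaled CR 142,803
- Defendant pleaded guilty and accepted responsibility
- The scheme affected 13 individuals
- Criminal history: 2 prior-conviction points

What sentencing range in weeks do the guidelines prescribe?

200-244 weeks

Base offense level for aggravated assault: 13.
S1 applies: 13 + 2 = 15.
S3 applies: 15 − 1 = 14.
S4 applies: 14 + 3 = 17.
S5 applies (level before this adjustment is 17 ≥ 13, so +5): 17 + 5 = 22.
S6 applies (level before this adjustment is 22 ≥ 6, so +3): 22 + 3 = 25.
S7 does not apply.
Level 25 exceeds the maximum of 18; capped at 18.
Final offense level: 18.
Criminal history: 2 prior points → Category II (2-10).
Level 18 falls in the 17-18 band.
Grid: Level 17-18 × Category II = 200-244 weeks.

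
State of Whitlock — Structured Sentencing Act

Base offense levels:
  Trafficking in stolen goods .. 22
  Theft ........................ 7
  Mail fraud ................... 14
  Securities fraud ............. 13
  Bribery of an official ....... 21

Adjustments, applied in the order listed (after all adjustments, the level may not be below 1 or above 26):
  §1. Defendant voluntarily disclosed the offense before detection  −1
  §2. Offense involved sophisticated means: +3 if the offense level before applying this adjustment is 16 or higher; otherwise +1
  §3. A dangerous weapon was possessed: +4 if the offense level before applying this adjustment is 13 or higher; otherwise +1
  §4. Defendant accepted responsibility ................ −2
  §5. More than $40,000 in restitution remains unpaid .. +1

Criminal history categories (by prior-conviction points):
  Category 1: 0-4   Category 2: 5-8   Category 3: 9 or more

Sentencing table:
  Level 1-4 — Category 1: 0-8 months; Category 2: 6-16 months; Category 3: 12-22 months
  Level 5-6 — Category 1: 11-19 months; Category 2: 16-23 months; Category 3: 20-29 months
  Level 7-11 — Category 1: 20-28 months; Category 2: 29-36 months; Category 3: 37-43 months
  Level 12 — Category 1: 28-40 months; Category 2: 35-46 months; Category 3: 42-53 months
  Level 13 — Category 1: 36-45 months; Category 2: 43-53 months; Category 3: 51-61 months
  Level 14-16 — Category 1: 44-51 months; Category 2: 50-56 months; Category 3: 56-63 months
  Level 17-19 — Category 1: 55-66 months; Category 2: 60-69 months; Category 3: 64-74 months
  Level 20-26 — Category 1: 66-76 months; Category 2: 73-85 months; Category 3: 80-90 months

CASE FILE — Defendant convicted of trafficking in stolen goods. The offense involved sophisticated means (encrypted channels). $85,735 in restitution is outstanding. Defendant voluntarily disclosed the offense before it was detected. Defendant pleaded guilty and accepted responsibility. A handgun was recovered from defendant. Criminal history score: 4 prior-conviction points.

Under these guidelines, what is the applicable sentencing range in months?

66-76 months

Base offense level for trafficking in stolen goods: 22.
§1 applies: 22 − 1 = 21.
§2 applies (level before this adjustment is 21 ≥ 16, so +3): 21 + 3 = 24.
§3 applies (level before this adjustment is 24 ≥ 13, so +4): 24 + 4 = 28.
§4 applies: 28 − 2 = 26.
§5 applies: 26 + 1 = 27.
Level 27 exceeds the maximum of 26; capped at 26.
Final offense level: 26.
Criminal history: 4 prior points → Category 1 (0-4).
Level 26 falls in the 20-26 band.
Grid: Level 20-26 × Category 1 = 66-76 months.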